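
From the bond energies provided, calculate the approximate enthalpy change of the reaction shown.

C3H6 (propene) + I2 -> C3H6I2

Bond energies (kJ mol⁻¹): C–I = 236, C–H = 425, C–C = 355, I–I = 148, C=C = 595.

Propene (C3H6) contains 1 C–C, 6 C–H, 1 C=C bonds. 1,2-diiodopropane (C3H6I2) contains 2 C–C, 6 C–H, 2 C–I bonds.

ΔH ≈ −84 kJ

Bonds broken (reactants):
  C–C: 1 × 355 = 355
  C–H: 6 × 425 = 2550
  C=C: 1 × 595 = 595
  I–I: 1 × 148 = 148
  Σ(broken) = 3648 kJ
Bonds formed (products):
  C–C: 2 × 355 = 710
  C–H: 6 × 425 = 2550
  C–I: 2 × 236 = 472
  Σ(formed) = 3732 kJ
ΔH = Σ(broken) − Σ(formed) = 3648 − 3732 = −84 kJ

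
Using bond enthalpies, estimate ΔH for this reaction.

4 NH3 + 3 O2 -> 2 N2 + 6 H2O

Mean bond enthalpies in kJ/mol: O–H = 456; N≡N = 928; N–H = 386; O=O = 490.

ΔH ≈ −1226 kJ

Bonds broken (reactants):
  N–H: 12 × 386 = 4632
  O=O: 3 × 490 = 1470
  Σ(broken) = 6102 kJ
Bonds formed (products):
  N≡N: 2 × 928 = 1856
  O–H: 12 × 456 = 5472
  Σ(formed) = 7328 kJ
ΔH = Σ(broken) − Σ(formed) = 6102 − 7328 = −1226 kJ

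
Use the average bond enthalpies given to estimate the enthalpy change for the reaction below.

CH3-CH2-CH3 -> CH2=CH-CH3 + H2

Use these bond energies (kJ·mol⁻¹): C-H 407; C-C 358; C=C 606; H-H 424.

ΔH ≈ +142 kJ

Bonds broken (reactants):
  C-C: 2 × 358 = 716
  C-H: 8 × 407 = 3256
  Σ(broken) = 3972 kJ
Bonds formed (products):
  C-C: 1 × 358 = 358
  C-H: 6 × 407 = 2442
  C=C: 1 × 606 = 606
  H-H: 1 × 424 = 424
  Σ(formed) = 3830 kJ
ΔH = Σ(broken) − Σ(formed) = 3972 − 3830 = +142 kJ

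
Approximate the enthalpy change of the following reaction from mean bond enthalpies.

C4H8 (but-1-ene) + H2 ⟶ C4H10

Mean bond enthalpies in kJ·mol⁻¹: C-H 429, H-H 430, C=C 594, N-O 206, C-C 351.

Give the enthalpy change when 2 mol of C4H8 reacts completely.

ΔH = −370 kJ

Bonds broken (reactants):
  C-C: 2 × 351 = 702
  C-H: 8 × 429 = 3432
  C=C: 1 × 594 = 594
  H-H: 1 × 430 = 430
  Σ(broken) = 5158 kJ
Bonds formed (products):
  C-C: 3 × 351 = 1053
  C-H: 10 × 429 = 4290
  Σ(formed) = 5343 kJ
ΔH = Σ(broken) − Σ(formed) = 5158 − 5343 = −185 kJ
For 2× the reaction as written: 2 × (−185) = −370 kJ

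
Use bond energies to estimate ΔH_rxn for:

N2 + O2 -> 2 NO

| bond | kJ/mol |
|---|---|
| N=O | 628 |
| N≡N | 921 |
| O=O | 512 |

Bonds broken (reactants):
  N≡N: 1 × 921 = 921
  O=O: 1 × 512 = 512
  Σ(broken) = 1433 kJ
Bonds formed (products):
  N=O: 2 × 628 = 1256
  Σ(formed) = 1256 kJ
ΔH = Σ(broken) − Σ(formed) = 1433 − 1256 = +177 kJ

ΔH ≈ +177 kJ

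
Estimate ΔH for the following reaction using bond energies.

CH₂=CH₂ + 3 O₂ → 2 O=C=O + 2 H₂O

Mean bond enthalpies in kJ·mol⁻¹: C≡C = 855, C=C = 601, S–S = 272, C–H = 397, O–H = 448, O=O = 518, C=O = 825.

Bonds broken (reactants):
  C–H: 4 × 397 = 1588
  C=C: 1 × 601 = 601
  O=O: 3 × 518 = 1554
  Σ(broken) = 3743 kJ
Bonds formed (products):
  C=O: 4 × 825 = 3300
  O–H: 4 × 448 = 1792
  Σ(formed) = 5092 kJ
ΔH = Σ(broken) − Σ(formed) = 3743 − 5092 = −1349 kJ

ΔH ≈ −1349 kJ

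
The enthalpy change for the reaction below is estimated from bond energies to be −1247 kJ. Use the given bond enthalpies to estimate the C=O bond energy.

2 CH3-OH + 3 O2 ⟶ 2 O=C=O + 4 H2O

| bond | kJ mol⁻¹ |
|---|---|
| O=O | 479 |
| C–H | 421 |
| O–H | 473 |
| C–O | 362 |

D(C=O) ≈ 774 kJ/mol

Let D be the C=O bond energy.
Σ(broken) = 6×421 + 2×362 + 2×473 + 3×479 = 5633
Σ(formed) = 4×D + 8×473 = 3784 + 4D
ΔH = Σ(broken) − Σ(formed) = (5633) − (3784 + 4D) = +1849 − 4D
Setting this equal to −1247 kJ gives 4D = 3096, so D = 774 kJ/mol.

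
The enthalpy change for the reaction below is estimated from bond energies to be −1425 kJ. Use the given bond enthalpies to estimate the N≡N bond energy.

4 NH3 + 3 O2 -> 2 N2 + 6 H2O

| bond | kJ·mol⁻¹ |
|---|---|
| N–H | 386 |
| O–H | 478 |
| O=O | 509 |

D(N≡N) ≈ 924 kJ/mol

Let D be the N≡N bond energy.
Σ(broken) = 12×386 + 3×509 = 6159
Σ(formed) = 2×D + 12×478 = 5736 + 2D
ΔH = Σ(broken) − Σ(formed) = (6159) − (5736 + 2D) = +423 − 2D
Setting this equal to −1425 kJ gives 2D = 1848, so D = 924 kJ/mol.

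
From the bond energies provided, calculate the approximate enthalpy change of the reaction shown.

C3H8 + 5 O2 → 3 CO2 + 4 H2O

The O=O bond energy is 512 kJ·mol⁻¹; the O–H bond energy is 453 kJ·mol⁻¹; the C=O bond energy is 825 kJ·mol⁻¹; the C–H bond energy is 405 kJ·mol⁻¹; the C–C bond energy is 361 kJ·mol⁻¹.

Bonds broken (reactants):
  C–C: 2 × 361 = 722
  C–H: 8 × 405 = 3240
  O=O: 5 × 512 = 2560
  Σ(broken) = 6522 kJ
Bonds formed (products):
  C=O: 6 × 825 = 4950
  O–H: 8 × 453 = 3624
  Σ(formed) = 8574 kJ
ΔH = Σ(broken) − Σ(formed) = 6522 − 8574 = −2052 kJ

ΔH ≈ −2052 kJ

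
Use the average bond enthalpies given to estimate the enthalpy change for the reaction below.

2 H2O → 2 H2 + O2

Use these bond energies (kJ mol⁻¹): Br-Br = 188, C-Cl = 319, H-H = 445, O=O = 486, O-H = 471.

ΔH ≈ +508 kJ

Bonds broken (reactants):
  O-H: 4 × 471 = 1884
  Σ(broken) = 1884 kJ
Bonds formed (products):
  H-H: 2 × 445 = 890
  O=O: 1 × 486 = 486
  Σ(formed) = 1376 kJ
ΔH = Σ(broken) − Σ(formed) = 1884 − 1376 = +508 kJ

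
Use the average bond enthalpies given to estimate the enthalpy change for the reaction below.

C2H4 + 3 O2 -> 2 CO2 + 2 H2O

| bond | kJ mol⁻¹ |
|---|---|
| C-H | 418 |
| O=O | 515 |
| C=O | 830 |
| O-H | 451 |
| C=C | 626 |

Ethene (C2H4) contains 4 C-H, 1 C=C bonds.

Bonds broken (reactants):
  C-H: 4 × 418 = 1672
  C=C: 1 × 626 = 626
  O=O: 3 × 515 = 1545
  Σ(broken) = 3843 kJ
Bonds formed (products):
  C=O: 4 × 830 = 3320
  O-H: 4 × 451 = 1804
  Σ(formed) = 5124 kJ
ΔH = Σ(broken) − Σ(formed) = 3843 − 5124 = −1281 kJ

ΔH ≈ −1281 kJ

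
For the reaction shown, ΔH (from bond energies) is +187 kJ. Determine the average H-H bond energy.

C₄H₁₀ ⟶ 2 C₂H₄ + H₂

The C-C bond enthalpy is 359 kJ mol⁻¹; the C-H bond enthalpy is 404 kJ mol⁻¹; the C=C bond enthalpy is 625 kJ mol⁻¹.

D(H-H) ≈ 448 kJ/mol

Let D be the H-H bond energy.
Σ(broken) = 3×359 + 10×404 = 5117
Σ(formed) = 8×404 + 2×625 + 1×D = 4482 + D
ΔH = Σ(broken) − Σ(formed) = (5117) − (4482 + D) = +635 − D
Setting this equal to +187 kJ gives D = 448 kJ/mol.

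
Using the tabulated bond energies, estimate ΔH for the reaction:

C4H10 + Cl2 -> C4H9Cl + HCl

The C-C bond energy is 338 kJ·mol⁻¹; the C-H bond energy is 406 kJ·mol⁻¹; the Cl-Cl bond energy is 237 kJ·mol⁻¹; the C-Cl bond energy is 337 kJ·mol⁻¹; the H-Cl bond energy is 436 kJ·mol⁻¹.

Bonds broken (reactants):
  C-C: 3 × 338 = 1014
  C-H: 10 × 406 = 4060
  Cl-Cl: 1 × 237 = 237
  Σ(broken) = 5311 kJ
Bonds formed (products):
  C-C: 3 × 338 = 1014
  C-Cl: 1 × 337 = 337
  C-H: 9 × 406 = 3654
  H-Cl: 1 × 436 = 436
  Σ(formed) = 5441 kJ
ΔH = Σ(broken) − Σ(formed) = 5311 − 5441 = −130 kJ

ΔH ≈ −130 kJ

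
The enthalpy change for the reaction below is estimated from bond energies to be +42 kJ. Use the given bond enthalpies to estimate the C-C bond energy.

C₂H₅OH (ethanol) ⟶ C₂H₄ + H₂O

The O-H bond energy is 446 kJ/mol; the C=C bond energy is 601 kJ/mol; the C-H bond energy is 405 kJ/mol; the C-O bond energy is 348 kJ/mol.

Let D be the C-C bond energy.
Σ(broken) = 1×D + 5×405 + 1×348 + 1×446 = 2819 + D
Σ(formed) = 4×405 + 1×601 + 2×446 = 3113
ΔH = Σ(broken) − Σ(formed) = (2819 + D) − (3113) = −294 + D
Setting this equal to +42 kJ gives D = 336 kJ/mol.

D(C-C) ≈ 336 kJ/mol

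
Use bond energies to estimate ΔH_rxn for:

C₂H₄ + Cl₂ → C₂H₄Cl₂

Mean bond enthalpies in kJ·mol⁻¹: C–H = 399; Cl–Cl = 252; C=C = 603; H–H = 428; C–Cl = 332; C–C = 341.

Bonds broken (reactants):
  C–H: 4 × 399 = 1596
  C=C: 1 × 603 = 603
  Cl–Cl: 1 × 252 = 252
  Σ(broken) = 2451 kJ
Bonds formed (products):
  C–C: 1 × 341 = 341
  C–Cl: 2 × 332 = 664
  C–H: 4 × 399 = 1596
  Σ(formed) = 2601 kJ
ΔH = Σ(broken) − Σ(formed) = 2451 − 2601 = −150 kJ

ΔH ≈ −150 kJ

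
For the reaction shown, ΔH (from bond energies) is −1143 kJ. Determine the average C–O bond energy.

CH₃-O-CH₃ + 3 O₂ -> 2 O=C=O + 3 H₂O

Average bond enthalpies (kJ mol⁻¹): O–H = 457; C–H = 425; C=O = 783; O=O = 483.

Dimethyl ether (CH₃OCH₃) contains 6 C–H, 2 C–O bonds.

Let D be the C–O bond energy.
Σ(broken) = 6×425 + 2×D + 3×483 = 3999 + 2D
Σ(formed) = 4×783 + 6×457 = 5874
ΔH = Σ(broken) − Σ(formed) = (3999 + 2D) − (5874) = −1875 + 2D
Setting this equal to −1143 kJ gives 2D = 732, so D = 366 kJ/mol.

D(C–O) ≈ 366 kJ/mol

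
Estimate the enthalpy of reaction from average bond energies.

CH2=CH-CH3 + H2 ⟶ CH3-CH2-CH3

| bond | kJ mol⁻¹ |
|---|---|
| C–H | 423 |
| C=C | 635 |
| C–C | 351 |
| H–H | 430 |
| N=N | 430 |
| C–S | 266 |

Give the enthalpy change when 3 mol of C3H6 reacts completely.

Bonds broken (reactants):
  C–C: 1 × 351 = 351
  C–H: 6 × 423 = 2538
  C=C: 1 × 635 = 635
  H–H: 1 × 430 = 430
  Σ(broken) = 3954 kJ
Bonds formed (products):
  C–C: 2 × 351 = 702
  C–H: 8 × 423 = 3384
  Σ(formed) = 4086 kJ
ΔH = Σ(broken) − Σ(formed) = 3954 − 4086 = −132 kJ
For 3× the reaction as written: 3 × (−132) = −396 kJ

ΔH = −396 kJ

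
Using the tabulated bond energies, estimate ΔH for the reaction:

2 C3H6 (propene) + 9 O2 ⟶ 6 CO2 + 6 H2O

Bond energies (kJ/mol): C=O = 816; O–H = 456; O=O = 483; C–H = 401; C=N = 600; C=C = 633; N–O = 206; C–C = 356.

ΔH ≈ −4127 kJ

Bonds broken (reactants):
  C–C: 2 × 356 = 712
  C–H: 12 × 401 = 4812
  C=C: 2 × 633 = 1266
  O=O: 9 × 483 = 4347
  Σ(broken) = 11137 kJ
Bonds formed (products):
  C=O: 12 × 816 = 9792
  O–H: 12 × 456 = 5472
  Σ(formed) = 15264 kJ
ΔH = Σ(broken) − Σ(formed) = 11137 − 15264 = −4127 kJ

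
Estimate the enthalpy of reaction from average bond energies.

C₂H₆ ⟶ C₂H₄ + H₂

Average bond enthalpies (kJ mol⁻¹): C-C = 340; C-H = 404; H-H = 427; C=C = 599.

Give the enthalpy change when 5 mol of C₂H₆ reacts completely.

ΔH = +610 kJ

Bonds broken (reactants):
  C-C: 1 × 340 = 340
  C-H: 6 × 404 = 2424
  Σ(broken) = 2764 kJ
Bonds formed (products):
  C-H: 4 × 404 = 1616
  C=C: 1 × 599 = 599
  H-H: 1 × 427 = 427
  Σ(formed) = 2642 kJ
ΔH = Σ(broken) − Σ(formed) = 2764 − 2642 = +122 kJ
For 5× the reaction as written: 5 × (+122) = +610 kJ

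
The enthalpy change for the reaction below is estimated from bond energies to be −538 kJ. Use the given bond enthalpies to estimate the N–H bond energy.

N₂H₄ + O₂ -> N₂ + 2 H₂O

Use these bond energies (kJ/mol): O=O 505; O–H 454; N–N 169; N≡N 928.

D(N–H) ≈ 383 kJ/mol

Let D be the N–H bond energy.
Σ(broken) = 4×D + 1×169 + 1×505 = 674 + 4D
Σ(formed) = 1×928 + 4×454 = 2744
ΔH = Σ(broken) − Σ(formed) = (674 + 4D) − (2744) = −2070 + 4D
Setting this equal to −538 kJ gives 4D = 1532, so D = 383 kJ/mol.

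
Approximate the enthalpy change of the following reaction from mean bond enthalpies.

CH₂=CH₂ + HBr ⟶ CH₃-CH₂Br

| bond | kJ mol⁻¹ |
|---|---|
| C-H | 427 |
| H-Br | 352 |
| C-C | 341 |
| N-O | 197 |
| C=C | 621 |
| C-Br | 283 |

Bonds broken (reactants):
  C-H: 4 × 427 = 1708
  C=C: 1 × 621 = 621
  H-Br: 1 × 352 = 352
  Σ(broken) = 2681 kJ
Bonds formed (products):
  C-Br: 1 × 283 = 283
  C-C: 1 × 341 = 341
  C-H: 5 × 427 = 2135
  Σ(formed) = 2759 kJ
ΔH = Σ(broken) − Σ(formed) = 2681 − 2759 = −78 kJ

ΔH ≈ −78 kJ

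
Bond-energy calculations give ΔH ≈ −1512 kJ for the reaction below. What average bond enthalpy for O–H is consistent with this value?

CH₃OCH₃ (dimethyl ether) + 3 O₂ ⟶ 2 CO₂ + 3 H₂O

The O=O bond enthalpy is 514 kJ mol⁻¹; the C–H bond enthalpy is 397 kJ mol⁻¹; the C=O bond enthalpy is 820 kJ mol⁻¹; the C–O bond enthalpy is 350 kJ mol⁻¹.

D(O–H) ≈ 476 kJ/mol

Let D be the O–H bond energy.
Σ(broken) = 6×397 + 2×350 + 3×514 = 4624
Σ(formed) = 4×820 + 6×D = 3280 + 6D
ΔH = Σ(broken) − Σ(formed) = (4624) − (3280 + 6D) = +1344 − 6D
Setting this equal to −1512 kJ gives 6D = 2856, so D = 476 kJ/mol.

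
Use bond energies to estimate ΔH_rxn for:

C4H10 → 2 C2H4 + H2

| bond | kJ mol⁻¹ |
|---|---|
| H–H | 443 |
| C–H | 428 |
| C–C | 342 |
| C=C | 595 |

ΔH ≈ +249 kJ

Bonds broken (reactants):
  C–C: 3 × 342 = 1026
  C–H: 10 × 428 = 4280
  Σ(broken) = 5306 kJ
Bonds formed (products):
  C–H: 8 × 428 = 3424
  C=C: 2 × 595 = 1190
  H–H: 1 × 443 = 443
  Σ(formed) = 5057 kJ
ΔH = Σ(broken) − Σ(formed) = 5306 − 5057 = +249 kJ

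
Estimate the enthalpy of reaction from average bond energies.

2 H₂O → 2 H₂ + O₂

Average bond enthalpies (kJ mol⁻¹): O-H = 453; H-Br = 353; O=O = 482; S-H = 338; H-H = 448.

ΔH ≈ +434 kJ

Bonds broken (reactants):
  O-H: 4 × 453 = 1812
  Σ(broken) = 1812 kJ
Bonds formed (products):
  H-H: 2 × 448 = 896
  O=O: 1 × 482 = 482
  Σ(formed) = 1378 kJ
ΔH = Σ(broken) − Σ(formed) = 1812 − 1378 = +434 kJ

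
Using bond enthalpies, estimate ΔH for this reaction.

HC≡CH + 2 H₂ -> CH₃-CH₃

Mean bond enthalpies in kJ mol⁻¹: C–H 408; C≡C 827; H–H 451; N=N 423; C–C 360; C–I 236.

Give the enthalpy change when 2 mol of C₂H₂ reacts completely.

Bonds broken (reactants):
  C≡C: 1 × 827 = 827
  C–H: 2 × 408 = 816
  H–H: 2 × 451 = 902
  Σ(broken) = 2545 kJ
Bonds formed (products):
  C–C: 1 × 360 = 360
  C–H: 6 × 408 = 2448
  Σ(formed) = 2808 kJ
ΔH = Σ(broken) − Σ(formed) = 2545 − 2808 = −263 kJ
For 2× the reaction as written: 2 × (−263) = −526 kJ

ΔH = −526 kJ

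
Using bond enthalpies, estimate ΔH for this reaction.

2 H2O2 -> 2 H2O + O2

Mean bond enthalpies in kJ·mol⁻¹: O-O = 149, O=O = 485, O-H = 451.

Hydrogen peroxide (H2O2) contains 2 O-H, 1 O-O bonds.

Bonds broken (reactants):
  O-H: 4 × 451 = 1804
  O-O: 2 × 149 = 298
  Σ(broken) = 2102 kJ
Bonds formed (products):
  O-H: 4 × 451 = 1804
  O=O: 1 × 485 = 485
  Σ(formed) = 2289 kJ
ΔH = Σ(broken) − Σ(formed) = 2102 − 2289 = −187 kJ

ΔH ≈ −187 kJ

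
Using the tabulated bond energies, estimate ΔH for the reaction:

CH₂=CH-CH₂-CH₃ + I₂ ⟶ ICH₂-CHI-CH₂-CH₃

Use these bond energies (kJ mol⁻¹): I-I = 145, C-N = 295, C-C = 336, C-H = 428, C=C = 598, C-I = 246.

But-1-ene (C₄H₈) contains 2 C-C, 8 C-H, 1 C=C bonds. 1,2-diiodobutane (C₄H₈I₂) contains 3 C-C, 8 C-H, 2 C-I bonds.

ΔH ≈ −85 kJ

Bonds broken (reactants):
  C-C: 2 × 336 = 672
  C-H: 8 × 428 = 3424
  C=C: 1 × 598 = 598
  I-I: 1 × 145 = 145
  Σ(broken) = 4839 kJ
Bonds formed (products):
  C-C: 3 × 336 = 1008
  C-H: 8 × 428 = 3424
  C-I: 2 × 246 = 492
  Σ(formed) = 4924 kJ
ΔH = Σ(broken) − Σ(formed) = 4839 − 4924 = −85 kJ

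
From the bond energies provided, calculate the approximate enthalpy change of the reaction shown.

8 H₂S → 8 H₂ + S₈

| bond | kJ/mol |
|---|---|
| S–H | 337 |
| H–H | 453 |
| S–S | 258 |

Bonds broken (reactants):
  S–H: 16 × 337 = 5392
  Σ(broken) = 5392 kJ
Bonds formed (products):
  H–H: 8 × 453 = 3624
  S–S: 8 × 258 = 2064
  Σ(formed) = 5688 kJ
ΔH = Σ(broken) − Σ(formed) = 5392 − 5688 = −296 kJ

ΔH ≈ −296 kJ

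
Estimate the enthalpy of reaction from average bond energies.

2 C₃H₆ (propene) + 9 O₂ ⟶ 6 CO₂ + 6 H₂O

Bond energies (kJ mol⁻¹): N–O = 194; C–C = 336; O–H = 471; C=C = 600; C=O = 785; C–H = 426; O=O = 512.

ΔH ≈ −3480 kJ

Bonds broken (reactants):
  C–C: 2 × 336 = 672
  C–H: 12 × 426 = 5112
  C=C: 2 × 600 = 1200
  O=O: 9 × 512 = 4608
  Σ(broken) = 11592 kJ
Bonds formed (products):
  C=O: 12 × 785 = 9420
  O–H: 12 × 471 = 5652
  Σ(formed) = 15072 kJ
ΔH = Σ(broken) − Σ(formed) = 11592 − 15072 = −3480 kJ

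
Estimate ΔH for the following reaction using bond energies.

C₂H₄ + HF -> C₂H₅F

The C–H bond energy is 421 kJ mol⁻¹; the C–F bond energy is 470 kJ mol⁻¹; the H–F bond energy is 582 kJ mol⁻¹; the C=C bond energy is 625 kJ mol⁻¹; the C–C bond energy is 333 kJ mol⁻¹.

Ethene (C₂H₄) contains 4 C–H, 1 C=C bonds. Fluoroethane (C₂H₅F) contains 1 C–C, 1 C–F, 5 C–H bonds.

ΔH ≈ −17 kJ

Bonds broken (reactants):
  C–H: 4 × 421 = 1684
  C=C: 1 × 625 = 625
  H–F: 1 × 582 = 582
  Σ(broken) = 2891 kJ
Bonds formed (products):
  C–C: 1 × 333 = 333
  C–F: 1 × 470 = 470
  C–H: 5 × 421 = 2105
  Σ(formed) = 2908 kJ
ΔH = Σ(broken) − Σ(formed) = 2891 − 2908 = −17 kJ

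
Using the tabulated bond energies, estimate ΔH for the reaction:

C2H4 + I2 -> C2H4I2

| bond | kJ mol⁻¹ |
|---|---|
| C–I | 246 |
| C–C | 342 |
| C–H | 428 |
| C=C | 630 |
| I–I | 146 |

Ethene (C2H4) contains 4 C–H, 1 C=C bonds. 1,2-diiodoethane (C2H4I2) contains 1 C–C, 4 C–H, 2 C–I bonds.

ΔH ≈ −58 kJ

Bonds broken (reactants):
  C–H: 4 × 428 = 1712
  C=C: 1 × 630 = 630
  I–I: 1 × 146 = 146
  Σ(broken) = 2488 kJ
Bonds formed (products):
  C–C: 1 × 342 = 342
  C–H: 4 × 428 = 1712
  C–I: 2 × 246 = 492
  Σ(formed) = 2546 kJ
ΔH = Σ(broken) − Σ(formed) = 2488 − 2546 = −58 kJ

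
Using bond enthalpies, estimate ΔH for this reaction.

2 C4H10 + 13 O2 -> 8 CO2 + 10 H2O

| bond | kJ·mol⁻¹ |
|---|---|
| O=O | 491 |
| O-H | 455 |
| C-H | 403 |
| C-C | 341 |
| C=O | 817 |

ΔH ≈ −5683 kJ

Bonds broken (reactants):
  C-C: 6 × 341 = 2046
  C-H: 20 × 403 = 8060
  O=O: 13 × 491 = 6383
  Σ(broken) = 16489 kJ
Bonds formed (products):
  C=O: 16 × 817 = 13072
  O-H: 20 × 455 = 9100
  Σ(formed) = 22172 kJ
ΔH = Σ(broken) − Σ(formed) = 16489 − 22172 = −5683 kJ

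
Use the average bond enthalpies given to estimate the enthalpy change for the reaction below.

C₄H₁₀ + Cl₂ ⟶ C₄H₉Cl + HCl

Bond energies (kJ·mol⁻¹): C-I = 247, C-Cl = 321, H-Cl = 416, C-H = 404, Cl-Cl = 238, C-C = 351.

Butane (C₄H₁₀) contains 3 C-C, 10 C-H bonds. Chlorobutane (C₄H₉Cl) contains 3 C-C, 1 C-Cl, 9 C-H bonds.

ΔH ≈ −95 kJ

Bonds broken (reactants):
  C-C: 3 × 351 = 1053
  C-H: 10 × 404 = 4040
  Cl-Cl: 1 × 238 = 238
  Σ(broken) = 5331 kJ
Bonds formed (products):
  C-C: 3 × 351 = 1053
  C-Cl: 1 × 321 = 321
  C-H: 9 × 404 = 3636
  H-Cl: 1 × 416 = 416
  Σ(formed) = 5426 kJ
ΔH = Σ(broken) − Σ(formed) = 5331 − 5426 = −95 kJ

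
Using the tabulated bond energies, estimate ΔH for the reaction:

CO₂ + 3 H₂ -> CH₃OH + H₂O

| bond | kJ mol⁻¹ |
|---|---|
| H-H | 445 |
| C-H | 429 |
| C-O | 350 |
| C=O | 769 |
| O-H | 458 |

ΔH ≈ −138 kJ

Bonds broken (reactants):
  C=O: 2 × 769 = 1538
  H-H: 3 × 445 = 1335
  Σ(broken) = 2873 kJ
Bonds formed (products):
  C-H: 3 × 429 = 1287
  C-O: 1 × 350 = 350
  O-H: 3 × 458 = 1374
  Σ(formed) = 3011 kJ
ΔH = Σ(broken) − Σ(formed) = 2873 − 3011 = −138 kJ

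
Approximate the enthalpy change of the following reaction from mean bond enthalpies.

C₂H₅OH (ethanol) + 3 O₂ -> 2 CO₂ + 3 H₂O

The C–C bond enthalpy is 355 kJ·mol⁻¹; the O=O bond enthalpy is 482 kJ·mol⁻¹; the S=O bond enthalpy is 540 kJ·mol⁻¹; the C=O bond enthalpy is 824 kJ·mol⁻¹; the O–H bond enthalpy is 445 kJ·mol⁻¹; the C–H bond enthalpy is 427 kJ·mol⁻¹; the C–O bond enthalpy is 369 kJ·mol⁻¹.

ΔH ≈ −1216 kJ

Bonds broken (reactants):
  C–C: 1 × 355 = 355
  C–H: 5 × 427 = 2135
  C–O: 1 × 369 = 369
  O–H: 1 × 445 = 445
  O=O: 3 × 482 = 1446
  Σ(broken) = 4750 kJ
Bonds formed (products):
  C=O: 4 × 824 = 3296
  O–H: 6 × 445 = 2670
  Σ(formed) = 5966 kJ
ΔH = Σ(broken) − Σ(formed) = 4750 − 5966 = −1216 kJ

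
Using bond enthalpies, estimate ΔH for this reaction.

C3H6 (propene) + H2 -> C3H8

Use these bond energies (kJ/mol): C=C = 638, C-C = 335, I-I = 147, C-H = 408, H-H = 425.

ΔH ≈ −88 kJ

Bonds broken (reactants):
  C-C: 1 × 335 = 335
  C-H: 6 × 408 = 2448
  C=C: 1 × 638 = 638
  H-H: 1 × 425 = 425
  Σ(broken) = 3846 kJ
Bonds formed (products):
  C-C: 2 × 335 = 670
  C-H: 8 × 408 = 3264
  Σ(formed) = 3934 kJ
ΔH = Σ(broken) − Σ(formed) = 3846 − 3934 = −88 kJ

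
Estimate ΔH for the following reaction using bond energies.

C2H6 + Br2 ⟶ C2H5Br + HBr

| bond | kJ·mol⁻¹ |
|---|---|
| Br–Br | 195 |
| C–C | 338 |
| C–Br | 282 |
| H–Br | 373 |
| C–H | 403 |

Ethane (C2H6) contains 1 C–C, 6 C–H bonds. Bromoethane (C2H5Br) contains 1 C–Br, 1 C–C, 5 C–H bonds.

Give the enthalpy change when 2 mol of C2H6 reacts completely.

Bonds broken (reactants):
  Br–Br: 1 × 195 = 195
  C–C: 1 × 338 = 338
  C–H: 6 × 403 = 2418
  Σ(broken) = 2951 kJ
Bonds formed (products):
  C–Br: 1 × 282 = 282
  C–C: 1 × 338 = 338
  C–H: 5 × 403 = 2015
  H–Br: 1 × 373 = 373
  Σ(formed) = 3008 kJ
ΔH = Σ(broken) − Σ(formed) = 2951 − 3008 = −57 kJ
For 2× the reaction as written: 2 × (−57) = −114 kJ

ΔH = −114 kJ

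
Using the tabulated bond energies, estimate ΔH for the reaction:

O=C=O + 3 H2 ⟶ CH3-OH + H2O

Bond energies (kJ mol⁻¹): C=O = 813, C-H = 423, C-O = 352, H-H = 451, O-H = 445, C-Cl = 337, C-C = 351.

ΔH ≈ +23 kJ

Bonds broken (reactants):
  C=O: 2 × 813 = 1626
  H-H: 3 × 451 = 1353
  Σ(broken) = 2979 kJ
Bonds formed (products):
  C-H: 3 × 423 = 1269
  C-O: 1 × 352 = 352
  O-H: 3 × 445 = 1335
  Σ(formed) = 2956 kJ
ΔH = Σ(broken) − Σ(formed) = 2979 − 2956 = +23 kJ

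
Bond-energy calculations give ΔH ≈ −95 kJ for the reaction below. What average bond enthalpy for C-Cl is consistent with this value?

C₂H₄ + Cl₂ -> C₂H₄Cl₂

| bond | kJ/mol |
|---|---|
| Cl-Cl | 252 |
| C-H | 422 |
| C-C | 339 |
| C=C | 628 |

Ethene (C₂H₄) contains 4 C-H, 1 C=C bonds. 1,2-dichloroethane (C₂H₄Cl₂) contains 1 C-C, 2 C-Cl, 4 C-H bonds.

D(C-Cl) ≈ 318 kJ/mol

Let D be the C-Cl bond energy.
Σ(broken) = 4×422 + 1×628 + 1×252 = 2568
Σ(formed) = 1×339 + 2×D + 4×422 = 2027 + 2D
ΔH = Σ(broken) − Σ(formed) = (2568) − (2027 + 2D) = +541 − 2D
Setting this equal to −95 kJ gives 2D = 636, so D = 318 kJ/mol.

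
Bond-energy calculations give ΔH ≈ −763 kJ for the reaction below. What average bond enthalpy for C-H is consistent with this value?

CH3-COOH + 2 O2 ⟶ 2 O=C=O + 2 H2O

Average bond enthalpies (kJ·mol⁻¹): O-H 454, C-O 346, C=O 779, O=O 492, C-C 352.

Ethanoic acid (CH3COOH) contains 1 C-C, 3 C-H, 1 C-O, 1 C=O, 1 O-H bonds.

Let D be the C-H bond energy.
Σ(broken) = 1×352 + 3×D + 1×346 + 1×779 + 1×454 + 2×492 = 2915 + 3D
Σ(formed) = 4×779 + 4×454 = 4932
ΔH = Σ(broken) − Σ(formed) = (2915 + 3D) − (4932) = −2017 + 3D
Setting this equal to −763 kJ gives 3D = 1254, so D = 418 kJ/mol.

D(C-H) ≈ 418 kJ/mol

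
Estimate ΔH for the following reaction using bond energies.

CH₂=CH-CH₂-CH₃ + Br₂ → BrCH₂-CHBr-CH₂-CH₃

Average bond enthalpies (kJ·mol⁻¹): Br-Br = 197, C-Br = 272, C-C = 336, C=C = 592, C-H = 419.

Bonds broken (reactants):
  Br-Br: 1 × 197 = 197
  C-C: 2 × 336 = 672
  C-H: 8 × 419 = 3352
  C=C: 1 × 592 = 592
  Σ(broken) = 4813 kJ
Bonds formed (products):
  C-Br: 2 × 272 = 544
  C-C: 3 × 336 = 1008
  C-H: 8 × 419 = 3352
  Σ(formed) = 4904 kJ
ΔH = Σ(broken) − Σ(formed) = 4813 − 4904 = −91 kJ

ΔH ≈ −91 kJ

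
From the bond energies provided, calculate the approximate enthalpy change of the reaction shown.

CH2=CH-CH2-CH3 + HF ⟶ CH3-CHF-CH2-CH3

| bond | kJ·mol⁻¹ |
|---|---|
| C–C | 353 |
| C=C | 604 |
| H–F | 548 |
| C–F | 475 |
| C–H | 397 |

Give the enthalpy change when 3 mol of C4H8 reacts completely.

Bonds broken (reactants):
  C–C: 2 × 353 = 706
  C–H: 8 × 397 = 3176
  C=C: 1 × 604 = 604
  H–F: 1 × 548 = 548
  Σ(broken) = 5034 kJ
Bonds formed (products):
  C–C: 3 × 353 = 1059
  C–F: 1 × 475 = 475
  C–H: 9 × 397 = 3573
  Σ(formed) = 5107 kJ
ΔH = Σ(broken) − Σ(formed) = 5034 − 5107 = −73 kJ
For 3× the reaction as written: 3 × (−73) = −219 kJ

ΔH = −219 kJ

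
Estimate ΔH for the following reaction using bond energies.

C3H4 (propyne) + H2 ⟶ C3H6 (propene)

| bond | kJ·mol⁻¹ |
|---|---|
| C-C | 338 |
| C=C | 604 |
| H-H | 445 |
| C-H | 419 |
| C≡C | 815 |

ΔH ≈ −182 kJ

Bonds broken (reactants):
  C≡C: 1 × 815 = 815
  C-C: 1 × 338 = 338
  C-H: 4 × 419 = 1676
  H-H: 1 × 445 = 445
  Σ(broken) = 3274 kJ
Bonds formed (products):
  C-C: 1 × 338 = 338
  C-H: 6 × 419 = 2514
  C=C: 1 × 604 = 604
  Σ(formed) = 3456 kJ
ΔH = Σ(broken) − Σ(formed) = 3274 − 3456 = −182 kJ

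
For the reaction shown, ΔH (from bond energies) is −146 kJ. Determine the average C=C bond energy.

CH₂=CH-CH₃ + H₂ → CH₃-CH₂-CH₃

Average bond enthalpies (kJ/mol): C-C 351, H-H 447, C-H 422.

D(C=C) ≈ 602 kJ/mol

Let D be the C=C bond energy.
Σ(broken) = 1×351 + 6×422 + 1×D + 1×447 = 3330 + D
Σ(formed) = 2×351 + 8×422 = 4078
ΔH = Σ(broken) − Σ(formed) = (3330 + D) − (4078) = −748 + D
Setting this equal to −146 kJ gives D = 602 kJ/mol.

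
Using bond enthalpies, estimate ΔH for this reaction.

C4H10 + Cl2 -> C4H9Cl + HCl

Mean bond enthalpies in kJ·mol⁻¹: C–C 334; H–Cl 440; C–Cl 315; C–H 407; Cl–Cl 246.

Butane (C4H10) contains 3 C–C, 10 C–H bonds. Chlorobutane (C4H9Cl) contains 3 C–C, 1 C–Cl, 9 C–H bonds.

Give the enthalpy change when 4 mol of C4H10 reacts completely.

Bonds broken (reactants):
  C–C: 3 × 334 = 1002
  C–H: 10 × 407 = 4070
  Cl–Cl: 1 × 246 = 246
  Σ(broken) = 5318 kJ
Bonds formed (products):
  C–C: 3 × 334 = 1002
  C–Cl: 1 × 315 = 315
  C–H: 9 × 407 = 3663
  H–Cl: 1 × 440 = 440
  Σ(formed) = 5420 kJ
ΔH = Σ(broken) − Σ(formed) = 5318 − 5420 = −102 kJ
For 4× the reaction as written: 4 × (−102) = −408 kJ

ΔH = −408 kJ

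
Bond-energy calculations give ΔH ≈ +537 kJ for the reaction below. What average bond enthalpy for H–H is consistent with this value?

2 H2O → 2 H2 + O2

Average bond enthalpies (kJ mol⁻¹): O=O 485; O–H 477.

Let D be the H–H bond energy.
Σ(broken) = 4×477 = 1908
Σ(formed) = 2×D + 1×485 = 485 + 2D
ΔH = Σ(broken) − Σ(formed) = (1908) − (485 + 2D) = +1423 − 2D
Setting this equal to +537 kJ gives 2D = 886, so D = 443 kJ/mol.

D(H–H) ≈ 443 kJ/mol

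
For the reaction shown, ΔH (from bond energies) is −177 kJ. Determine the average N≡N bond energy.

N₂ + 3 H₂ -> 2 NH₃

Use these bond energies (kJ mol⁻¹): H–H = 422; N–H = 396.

D(N≡N) ≈ 933 kJ/mol

Let D be the N≡N bond energy.
Σ(broken) = 3×422 + 1×D = 1266 + D
Σ(formed) = 6×396 = 2376
ΔH = Σ(broken) − Σ(formed) = (1266 + D) − (2376) = −1110 + D
Setting this equal to −177 kJ gives D = 933 kJ/mol.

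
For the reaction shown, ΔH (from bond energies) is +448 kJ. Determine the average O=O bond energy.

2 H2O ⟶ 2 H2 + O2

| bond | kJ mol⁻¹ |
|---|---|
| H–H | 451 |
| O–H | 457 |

Let D be the O=O bond energy.
Σ(broken) = 4×457 = 1828
Σ(formed) = 2×451 + 1×D = 902 + D
ΔH = Σ(broken) − Σ(formed) = (1828) − (902 + D) = +926 − D
Setting this equal to +448 kJ gives D = 478 kJ/mol.

D(O=O) ≈ 478 kJ/mol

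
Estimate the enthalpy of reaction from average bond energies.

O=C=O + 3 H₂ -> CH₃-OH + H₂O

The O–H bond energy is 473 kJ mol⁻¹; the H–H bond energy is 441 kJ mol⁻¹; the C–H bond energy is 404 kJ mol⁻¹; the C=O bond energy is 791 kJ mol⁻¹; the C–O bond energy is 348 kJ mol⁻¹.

Bonds broken (reactants):
  C=O: 2 × 791 = 1582
  H–H: 3 × 441 = 1323
  Σ(broken) = 2905 kJ
Bonds formed (products):
  C–H: 3 × 404 = 1212
  C–O: 1 × 348 = 348
  O–H: 3 × 473 = 1419
  Σ(formed) = 2979 kJ
ΔH = Σ(broken) − Σ(formed) = 2905 − 2979 = −74 kJ

ΔH ≈ −74 kJ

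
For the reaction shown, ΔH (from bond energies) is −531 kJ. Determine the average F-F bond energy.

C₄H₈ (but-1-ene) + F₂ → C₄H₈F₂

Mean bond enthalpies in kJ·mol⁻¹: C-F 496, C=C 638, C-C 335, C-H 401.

Let D be the F-F bond energy.
Σ(broken) = 2×335 + 8×401 + 1×638 + 1×D = 4516 + D
Σ(formed) = 3×335 + 2×496 + 8×401 = 5205
ΔH = Σ(broken) − Σ(formed) = (4516 + D) − (5205) = −689 + D
Setting this equal to −531 kJ gives D = 158 kJ/mol.

D(F-F) ≈ 158 kJ/mol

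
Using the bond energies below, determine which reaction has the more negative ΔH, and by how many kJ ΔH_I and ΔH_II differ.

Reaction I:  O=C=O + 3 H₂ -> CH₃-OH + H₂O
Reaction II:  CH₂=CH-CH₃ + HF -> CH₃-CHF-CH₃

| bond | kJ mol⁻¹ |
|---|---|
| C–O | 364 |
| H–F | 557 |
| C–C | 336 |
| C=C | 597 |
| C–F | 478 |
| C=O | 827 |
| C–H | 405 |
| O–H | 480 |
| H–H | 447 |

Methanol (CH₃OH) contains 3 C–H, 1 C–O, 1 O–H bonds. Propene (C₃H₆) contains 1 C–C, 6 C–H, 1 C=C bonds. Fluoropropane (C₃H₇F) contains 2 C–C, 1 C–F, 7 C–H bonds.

Reaction II, by 41 kJ

Reaction I:
  Bonds broken (reactants):
    C=O: 2 × 827 = 1654
    H–H: 3 × 447 = 1341
    Σ(broken) = 2995 kJ
  Bonds formed (products):
    C–H: 3 × 405 = 1215
    C–O: 1 × 364 = 364
    O–H: 3 × 480 = 1440
    Σ(formed) = 3019 kJ
  ΔH_I = 2995 − 3019 = −24 kJ
Reaction II:
  Bonds broken (reactants):
    C–C: 1 × 336 = 336
    C–H: 6 × 405 = 2430
    C=C: 1 × 597 = 597
    H–F: 1 × 557 = 557
    Σ(broken) = 3920 kJ
  Bonds formed (products):
    C–C: 2 × 336 = 672
    C–F: 1 × 478 = 478
    C–H: 7 × 405 = 2835
    Σ(formed) = 3985 kJ
  ΔH_II = 3920 − 3985 = −65 kJ
ΔH_I − ΔH_II = +41 kJ, so reaction II has the more negative ΔH; |ΔH_I − ΔH_II| = 41 kJ.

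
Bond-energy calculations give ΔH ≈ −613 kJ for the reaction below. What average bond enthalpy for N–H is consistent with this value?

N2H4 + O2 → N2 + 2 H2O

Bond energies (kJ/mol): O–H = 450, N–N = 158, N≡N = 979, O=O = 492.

Let D be the N–H bond energy.
Σ(broken) = 4×D + 1×158 + 1×492 = 650 + 4D
Σ(formed) = 1×979 + 4×450 = 2779
ΔH = Σ(broken) − Σ(formed) = (650 + 4D) − (2779) = −2129 + 4D
Setting this equal to −613 kJ gives 4D = 1516, so D = 379 kJ/mol.

D(N–H) ≈ 379 kJ/mol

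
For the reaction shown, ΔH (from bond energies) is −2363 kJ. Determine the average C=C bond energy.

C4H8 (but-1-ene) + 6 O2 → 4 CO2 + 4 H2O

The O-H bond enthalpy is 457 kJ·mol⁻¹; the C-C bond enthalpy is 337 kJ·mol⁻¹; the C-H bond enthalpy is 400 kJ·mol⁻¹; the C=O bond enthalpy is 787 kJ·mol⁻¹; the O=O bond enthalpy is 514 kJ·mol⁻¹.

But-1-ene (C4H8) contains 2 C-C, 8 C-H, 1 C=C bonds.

Let D be the C=C bond energy.
Σ(broken) = 2×337 + 8×400 + 1×D + 6×514 = 6958 + D
Σ(formed) = 8×787 + 8×457 = 9952
ΔH = Σ(broken) − Σ(formed) = (6958 + D) − (9952) = −2994 + D
Setting this equal to −2363 kJ gives D = 631 kJ/mol.

D(C=C) ≈ 631 kJ/mol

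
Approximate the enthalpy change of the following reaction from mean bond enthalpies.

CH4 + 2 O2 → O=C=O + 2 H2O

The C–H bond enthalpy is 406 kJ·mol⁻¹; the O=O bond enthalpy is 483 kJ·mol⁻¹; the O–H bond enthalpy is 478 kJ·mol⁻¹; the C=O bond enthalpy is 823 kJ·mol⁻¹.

ΔH ≈ −968 kJ

Bonds broken (reactants):
  C–H: 4 × 406 = 1624
  O=O: 2 × 483 = 966
  Σ(broken) = 2590 kJ
Bonds formed (products):
  C=O: 2 × 823 = 1646
  O–H: 4 × 478 = 1912
  Σ(formed) = 3558 kJ
ΔH = Σ(broken) − Σ(formed) = 2590 − 3558 = −968 kJ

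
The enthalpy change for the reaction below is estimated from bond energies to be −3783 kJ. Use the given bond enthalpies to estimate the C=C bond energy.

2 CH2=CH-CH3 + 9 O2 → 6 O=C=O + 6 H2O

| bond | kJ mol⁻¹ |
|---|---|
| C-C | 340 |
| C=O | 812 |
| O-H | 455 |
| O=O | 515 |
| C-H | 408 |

Let D be the C=C bond energy.
Σ(broken) = 2×340 + 12×408 + 2×D + 9×515 = 10211 + 2D
Σ(formed) = 12×812 + 12×455 = 15204
ΔH = Σ(broken) − Σ(formed) = (10211 + 2D) − (15204) = −4993 + 2D
Setting this equal to −3783 kJ gives 2D = 1210, so D = 605 kJ/mol.

D(C=C) ≈ 605 kJ/mol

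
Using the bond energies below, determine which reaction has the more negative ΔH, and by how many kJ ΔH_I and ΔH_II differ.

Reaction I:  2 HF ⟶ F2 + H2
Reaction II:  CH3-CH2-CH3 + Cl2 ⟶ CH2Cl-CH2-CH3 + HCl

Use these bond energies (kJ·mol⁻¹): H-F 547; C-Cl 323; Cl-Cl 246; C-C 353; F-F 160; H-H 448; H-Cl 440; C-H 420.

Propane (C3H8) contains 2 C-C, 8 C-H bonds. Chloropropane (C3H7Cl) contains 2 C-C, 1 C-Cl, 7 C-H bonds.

Reaction II, by 583 kJ

Reaction I:
  Bonds broken (reactants):
    H-F: 2 × 547 = 1094
    Σ(broken) = 1094 kJ
  Bonds formed (products):
    F-F: 1 × 160 = 160
    H-H: 1 × 448 = 448
    Σ(formed) = 608 kJ
  ΔH_I = 1094 − 608 = +486 kJ
Reaction II:
  Bonds broken (reactants):
    C-C: 2 × 353 = 706
    C-H: 8 × 420 = 3360
    Cl-Cl: 1 × 246 = 246
    Σ(broken) = 4312 kJ
  Bonds formed (products):
    C-C: 2 × 353 = 706
    C-Cl: 1 × 323 = 323
    C-H: 7 × 420 = 2940
    H-Cl: 1 × 440 = 440
    Σ(formed) = 4409 kJ
  ΔH_II = 4312 − 4409 = −97 kJ
ΔH_I − ΔH_II = +583 kJ, so reaction II has the more negative ΔH; |ΔH_I − ΔH_II| = 583 kJ.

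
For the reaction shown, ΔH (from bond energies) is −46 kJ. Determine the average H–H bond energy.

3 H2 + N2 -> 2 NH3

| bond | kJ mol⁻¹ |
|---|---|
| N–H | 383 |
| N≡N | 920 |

D(H–H) ≈ 444 kJ/mol

Let D be the H–H bond energy.
Σ(broken) = 3×D + 1×920 = 920 + 3D
Σ(formed) = 6×383 = 2298
ΔH = Σ(broken) − Σ(formed) = (920 + 3D) − (2298) = −1378 + 3D
Setting this equal to −46 kJ gives 3D = 1332, so D = 444 kJ/mol.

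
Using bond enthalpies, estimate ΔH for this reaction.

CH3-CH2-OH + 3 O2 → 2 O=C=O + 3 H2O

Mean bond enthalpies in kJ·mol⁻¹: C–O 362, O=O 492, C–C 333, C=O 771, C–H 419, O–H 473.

Bonds broken (reactants):
  C–C: 1 × 333 = 333
  C–H: 5 × 419 = 2095
  C–O: 1 × 362 = 362
  O–H: 1 × 473 = 473
  O=O: 3 × 492 = 1476
  Σ(broken) = 4739 kJ
Bonds formed (products):
  C=O: 4 × 771 = 3084
  O–H: 6 × 473 = 2838
  Σ(formed) = 5922 kJ
ΔH = Σ(broken) − Σ(formed) = 4739 − 5922 = −1183 kJ

ΔH ≈ −1183 kJ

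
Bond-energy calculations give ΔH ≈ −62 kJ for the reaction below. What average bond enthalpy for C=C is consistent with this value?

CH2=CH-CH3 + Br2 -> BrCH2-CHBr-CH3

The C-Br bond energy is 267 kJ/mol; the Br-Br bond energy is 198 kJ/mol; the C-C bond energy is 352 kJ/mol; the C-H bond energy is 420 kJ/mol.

D(C=C) ≈ 626 kJ/mol

Let D be the C=C bond energy.
Σ(broken) = 1×198 + 1×352 + 6×420 + 1×D = 3070 + D
Σ(formed) = 2×267 + 2×352 + 6×420 = 3758
ΔH = Σ(broken) − Σ(formed) = (3070 + D) − (3758) = −688 + D
Setting this equal to −62 kJ gives D = 626 kJ/mol.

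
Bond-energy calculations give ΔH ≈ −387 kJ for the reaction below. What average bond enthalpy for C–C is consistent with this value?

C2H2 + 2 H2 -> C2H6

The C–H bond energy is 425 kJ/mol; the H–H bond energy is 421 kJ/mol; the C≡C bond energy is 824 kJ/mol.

Let D be the C–C bond energy.
Σ(broken) = 1×824 + 2×425 + 2×421 = 2516
Σ(formed) = 1×D + 6×425 = 2550 + D
ΔH = Σ(broken) − Σ(formed) = (2516) − (2550 + D) = −34 − D
Setting this equal to −387 kJ gives D = 353 kJ/mol.

D(C–C) ≈ 353 kJ/mol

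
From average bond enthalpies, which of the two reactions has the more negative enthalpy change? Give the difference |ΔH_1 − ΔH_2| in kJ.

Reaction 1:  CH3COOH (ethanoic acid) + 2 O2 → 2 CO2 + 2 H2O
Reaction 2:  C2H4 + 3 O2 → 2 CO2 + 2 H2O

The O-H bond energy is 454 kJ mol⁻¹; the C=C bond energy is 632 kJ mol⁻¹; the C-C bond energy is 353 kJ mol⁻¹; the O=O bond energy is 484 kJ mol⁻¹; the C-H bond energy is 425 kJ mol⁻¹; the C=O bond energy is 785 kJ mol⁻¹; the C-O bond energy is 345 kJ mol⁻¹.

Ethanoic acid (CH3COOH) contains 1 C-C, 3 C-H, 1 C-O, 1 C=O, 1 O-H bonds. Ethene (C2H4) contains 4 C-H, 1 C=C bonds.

Reaction 1:
  Bonds broken (reactants):
    C-C: 1 × 353 = 353
    C-H: 3 × 425 = 1275
    C-O: 1 × 345 = 345
    C=O: 1 × 785 = 785
    O-H: 1 × 454 = 454
    O=O: 2 × 484 = 968
    Σ(broken) = 4180 kJ
  Bonds formed (products):
    C=O: 4 × 785 = 3140
    O-H: 4 × 454 = 1816
    Σ(formed) = 4956 kJ
  ΔH_1 = 4180 − 4956 = −776 kJ
Reaction 2:
  Bonds broken (reactants):
    C-H: 4 × 425 = 1700
    C=C: 1 × 632 = 632
    O=O: 3 × 484 = 1452
    Σ(broken) = 3784 kJ
  Bonds formed (products):
    C=O: 4 × 785 = 3140
    O-H: 4 × 454 = 1816
    Σ(formed) = 4956 kJ
  ΔH_2 = 3784 − 4956 = −1172 kJ
ΔH_1 − ΔH_2 = +396 kJ, so reaction 2 has the more negative ΔH; |ΔH_1 − ΔH_2| = 396 kJ.

Reaction 2, by 396 kJ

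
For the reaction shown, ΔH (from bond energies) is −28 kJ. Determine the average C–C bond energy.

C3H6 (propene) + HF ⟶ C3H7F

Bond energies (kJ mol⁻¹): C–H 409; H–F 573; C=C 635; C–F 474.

D(C–C) ≈ 353 kJ/mol

Let D be the C–C bond energy.
Σ(broken) = 1×D + 6×409 + 1×635 + 1×573 = 3662 + D
Σ(formed) = 2×D + 1×474 + 7×409 = 3337 + 2D
ΔH = Σ(broken) − Σ(formed) = (3662 + D) − (3337 + 2D) = +325 − D
Setting this equal to −28 kJ gives D = 353 kJ/mol.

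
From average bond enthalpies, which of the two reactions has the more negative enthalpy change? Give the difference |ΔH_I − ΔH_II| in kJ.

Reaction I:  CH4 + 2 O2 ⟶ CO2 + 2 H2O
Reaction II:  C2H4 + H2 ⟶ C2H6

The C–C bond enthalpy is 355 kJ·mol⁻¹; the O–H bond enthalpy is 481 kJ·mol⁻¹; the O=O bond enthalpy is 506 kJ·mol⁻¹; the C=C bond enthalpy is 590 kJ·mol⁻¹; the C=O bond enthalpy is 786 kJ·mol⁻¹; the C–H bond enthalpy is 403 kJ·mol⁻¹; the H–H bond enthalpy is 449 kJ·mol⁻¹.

Reaction I, by 750 kJ

Reaction I:
  Bonds broken (reactants):
    C–H: 4 × 403 = 1612
    O=O: 2 × 506 = 1012
    Σ(broken) = 2624 kJ
  Bonds formed (products):
    C=O: 2 × 786 = 1572
    O–H: 4 × 481 = 1924
    Σ(formed) = 3496 kJ
  ΔH_I = 2624 − 3496 = −872 kJ
Reaction II:
  Bonds broken (reactants):
    C–H: 4 × 403 = 1612
    C=C: 1 × 590 = 590
    H–H: 1 × 449 = 449
    Σ(broken) = 2651 kJ
  Bonds formed (products):
    C–C: 1 × 355 = 355
    C–H: 6 × 403 = 2418
    Σ(formed) = 2773 kJ
  ΔH_II = 2651 − 2773 = −122 kJ
ΔH_I − ΔH_II = −750 kJ, so reaction I has the more negative ΔH; |ΔH_I − ΔH_II| = 750 kJ.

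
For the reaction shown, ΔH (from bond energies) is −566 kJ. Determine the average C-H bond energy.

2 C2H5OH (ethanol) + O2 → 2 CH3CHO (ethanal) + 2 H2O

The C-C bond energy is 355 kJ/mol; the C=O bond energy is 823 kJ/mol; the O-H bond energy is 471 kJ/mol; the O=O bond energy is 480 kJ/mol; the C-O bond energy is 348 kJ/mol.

Let D be the C-H bond energy.
Σ(broken) = 2×355 + 10×D + 2×348 + 2×471 + 1×480 = 2828 + 10D
Σ(formed) = 2×355 + 8×D + 2×823 + 4×471 = 4240 + 8D
ΔH = Σ(broken) − Σ(formed) = (2828 + 10D) − (4240 + 8D) = −1412 + 2D
Setting this equal to −566 kJ gives 2D = 846, so D = 423 kJ/mol.

D(C-H) ≈ 423 kJ/mol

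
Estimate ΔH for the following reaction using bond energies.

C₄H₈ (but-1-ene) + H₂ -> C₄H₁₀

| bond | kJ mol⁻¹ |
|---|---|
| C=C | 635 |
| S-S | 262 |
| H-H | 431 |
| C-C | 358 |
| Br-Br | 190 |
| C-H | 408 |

Bonds broken (reactants):
  C-C: 2 × 358 = 716
  C-H: 8 × 408 = 3264
  C=C: 1 × 635 = 635
  H-H: 1 × 431 = 431
  Σ(broken) = 5046 kJ
Bonds formed (products):
  C-C: 3 × 358 = 1074
  C-H: 10 × 408 = 4080
  Σ(formed) = 5154 kJ
ΔH = Σ(broken) − Σ(formed) = 5046 − 5154 = −108 kJ

ΔH ≈ −108 kJ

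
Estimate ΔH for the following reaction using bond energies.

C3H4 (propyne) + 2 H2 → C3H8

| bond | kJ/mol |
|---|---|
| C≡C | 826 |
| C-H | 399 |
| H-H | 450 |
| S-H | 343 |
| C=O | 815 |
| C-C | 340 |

ΔH ≈ −210 kJ

Bonds broken (reactants):
  C≡C: 1 × 826 = 826
  C-C: 1 × 340 = 340
  C-H: 4 × 399 = 1596
  H-H: 2 × 450 = 900
  Σ(broken) = 3662 kJ
Bonds formed (products):
  C-C: 2 × 340 = 680
  C-H: 8 × 399 = 3192
  Σ(formed) = 3872 kJ
ΔH = Σ(broken) − Σ(formed) = 3662 − 3872 = −210 kJ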